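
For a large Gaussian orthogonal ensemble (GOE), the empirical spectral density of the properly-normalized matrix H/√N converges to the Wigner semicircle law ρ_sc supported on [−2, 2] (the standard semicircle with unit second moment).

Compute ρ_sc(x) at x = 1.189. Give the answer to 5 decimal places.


ρ_sc(x) = (1/(2π)) √(4 − x²). With x = 1.189:
  4 − x² = 4 − (1.189)² = 4 − 1.413721 = 2.586279.
  √(4 − x²) = 1.608191.
  1/(2π) = 0.159155.
  ρ_sc(1.189) = 0.159155 · 1.608191 = 0.255952.

Rounded to 5 decimal places: ρ_sc(1.189) ≈ 0.25595.


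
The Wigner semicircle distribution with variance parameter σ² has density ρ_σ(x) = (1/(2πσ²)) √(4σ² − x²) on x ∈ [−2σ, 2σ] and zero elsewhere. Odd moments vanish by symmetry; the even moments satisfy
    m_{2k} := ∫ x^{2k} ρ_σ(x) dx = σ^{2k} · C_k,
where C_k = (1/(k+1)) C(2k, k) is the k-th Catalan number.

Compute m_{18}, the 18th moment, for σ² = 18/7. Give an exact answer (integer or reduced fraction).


By the scaled semicircle moment identity, m_{2k} = σ^{2k} · C_k with k = 9.
C_9 = (1/(k+1)) · C(2k, k) = (1/10) · C(18, 9) = (1/10) · 48620 = 4862.
σ^{2k} = (σ²)^k = (18/7)^9 = 198359290368/40353607.

Therefore m_{18} = σ^{18} · C_9 = (198359290368/40353607) · 4862 = 964422869769216/40353607.


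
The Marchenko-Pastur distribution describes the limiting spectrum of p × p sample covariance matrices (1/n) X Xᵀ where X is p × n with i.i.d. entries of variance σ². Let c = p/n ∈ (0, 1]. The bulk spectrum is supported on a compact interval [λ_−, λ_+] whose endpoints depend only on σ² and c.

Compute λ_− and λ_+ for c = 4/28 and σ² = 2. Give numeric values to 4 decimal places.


c = 4/28 = 0.142857; √c = 0.377964.
λ_− = σ² (1 − √c)² = 2 · (1 − 0.377964)² = 2 · (0.622036)² = 0.773856.
λ_+ = σ² (1 + √c)² = 2 · (1 + 0.377964)² = 2 · (1.377964)² = 3.797572.

Rounded to 4 decimal places: λ_− ≈ 0.7739, λ_+ ≈ 3.7976.


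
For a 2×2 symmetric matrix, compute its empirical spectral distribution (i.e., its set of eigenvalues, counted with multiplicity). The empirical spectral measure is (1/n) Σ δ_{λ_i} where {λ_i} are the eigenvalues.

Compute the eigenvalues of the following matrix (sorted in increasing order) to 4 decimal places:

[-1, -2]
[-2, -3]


Since M is real symmetric, both eigenvalues are real; they are the roots of det(λI − M) = λ² − (tr M) λ + det M.
tr M = -1 + (-3) = -4.
det M = (-1)·(-3) − (-2)² = 3 − 4 = -1.
Characteristic polynomial: λ² + 4λ − 1 = 0.
Discriminant Δ = (tr M)² − 4·det M = 16 − (-4) = 20; √Δ = 4.472136.
λ = (tr M ± √Δ)/2 = (-4 ± 4.472136)/2, giving (tr M − √Δ)/2 = -4.2361 and (tr M + √Δ)/2 = 0.2361.

Eigenvalues sorted in increasing order: [-4.2361, 0.2361].


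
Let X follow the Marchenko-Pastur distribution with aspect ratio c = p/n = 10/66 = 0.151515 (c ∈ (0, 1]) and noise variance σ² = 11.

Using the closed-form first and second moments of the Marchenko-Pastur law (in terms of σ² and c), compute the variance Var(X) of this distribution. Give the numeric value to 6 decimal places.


Recall the MP moments m_1 = E[X] = σ² and m_2 = E[X²] = σ⁴ (1 + c).
m_1 = E[X] = σ² = 11, so m_1² = 121.
m_2 = E[X²] = σ⁴ (1 + c) = 121 · (1 + 0.151515) = 121 · 1.151515 = 139.333333.
(Note m_2 − m_1² simplifies to c · σ⁴ = 0.151515 · 121.)

Var(X) = m_2 − m_1² = 139.333333 − 121 = 18.333333.


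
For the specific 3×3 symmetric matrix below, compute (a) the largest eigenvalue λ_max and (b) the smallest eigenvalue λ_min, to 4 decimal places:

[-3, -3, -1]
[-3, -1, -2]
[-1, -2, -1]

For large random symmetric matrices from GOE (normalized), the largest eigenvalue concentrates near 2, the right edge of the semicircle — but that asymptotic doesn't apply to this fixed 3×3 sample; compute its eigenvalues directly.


Since M is real symmetric, all three eigenvalues are real; they are the roots of det(λI − M) = λ³ − (tr M) λ² + s λ − det M, where s is the sum of the principal 2×2 minors.
tr M = -3 + (-1) + (-1) = -5.
s = ((-3)·(-1) − (-3)²) + ((-3)·(-1) − (-1)²) + ((-1)·(-1) − (-2)²) = -6 + 2 + (-3) = -7.
det M (expand along row 1) = (-3)·(-3) − (-3)·1 + (-1)·5 = 7.
Characteristic polynomial: λ³ + 5λ² − 7λ − 7 = 0.
Substitute λ = y + (tr M)/3 = y − 1.666667 to remove the quadratic term: y³ + p·y + q = 0 with p = s − (tr M)²/3 = -15.333333 and q = −2(tr M)³/27 + (tr M)·s/3 − det M = 13.925926.
Three real roots ⇒ use the trigonometric (Viète) form: r = 2√(−p/3) = 4.521553, φ = arccos(3q/(p·r)) = arccos(-0.602589) = 2.217537 rad.
y_k = r·cos(φ/3 − 2πk/3) for k = 0, 1, 2 gives y = 3.341526, 0.967225, -4.308752.
λ_k = y_k − 1.666667 gives λ = 1.6749, -0.6994, -5.9754 (check: the sum is -5.0000 = tr M).

Hence λ_max = 1.6749 and λ_min = -5.9754.


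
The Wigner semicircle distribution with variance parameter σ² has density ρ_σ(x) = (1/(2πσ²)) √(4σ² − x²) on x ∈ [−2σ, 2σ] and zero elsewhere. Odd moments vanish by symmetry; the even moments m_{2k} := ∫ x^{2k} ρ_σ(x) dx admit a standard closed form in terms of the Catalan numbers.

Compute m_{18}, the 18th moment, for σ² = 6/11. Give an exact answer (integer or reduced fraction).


By the scaled semicircle moment identity, m_{2k} = σ^{2k} · C_k with k = 9.
C_9 = (1/(k+1)) · C(2k, k) = (1/10) · C(18, 9) = (1/10) · 48620 = 4862.
σ^{2k} = (σ²)^k = (6/11)^9 = 10077696/2357947691.

Therefore m_{18} = σ^{18} · C_9 = (10077696/2357947691) · 4862 = 4454341632/214358881.


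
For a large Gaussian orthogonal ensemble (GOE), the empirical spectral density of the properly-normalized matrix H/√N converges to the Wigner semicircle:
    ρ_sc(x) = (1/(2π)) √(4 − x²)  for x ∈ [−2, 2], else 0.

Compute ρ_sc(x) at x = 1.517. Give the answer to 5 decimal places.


ρ_sc(x) = (1/(2π)) √(4 − x²). With x = 1.517:
  4 − x² = 4 − (1.517)² = 4 − 2.301289 = 1.698711.
  √(4 − x²) = 1.303346.
  1/(2π) = 0.159155.
  ρ_sc(1.517) = 0.159155 · 1.303346 = 0.207434.

Rounded to 5 decimal places: ρ_sc(1.517) ≈ 0.20743.


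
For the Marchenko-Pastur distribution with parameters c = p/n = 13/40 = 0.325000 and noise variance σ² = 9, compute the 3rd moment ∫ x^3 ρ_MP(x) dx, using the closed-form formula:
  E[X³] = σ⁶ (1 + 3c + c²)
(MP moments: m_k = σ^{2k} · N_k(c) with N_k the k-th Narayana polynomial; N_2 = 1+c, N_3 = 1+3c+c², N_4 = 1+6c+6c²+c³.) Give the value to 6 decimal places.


E[X³] = σ⁶ (1 + 3c + c²) (third MP moment). With σ² = 9 (so σ⁶ = 729) and c = 13/40 = 0.325000: E[X³] = 729 · (1 + 3·0.325000 + (0.325000)²) = 729 · 2.080625.

So E[X^3] = 1516.775625.


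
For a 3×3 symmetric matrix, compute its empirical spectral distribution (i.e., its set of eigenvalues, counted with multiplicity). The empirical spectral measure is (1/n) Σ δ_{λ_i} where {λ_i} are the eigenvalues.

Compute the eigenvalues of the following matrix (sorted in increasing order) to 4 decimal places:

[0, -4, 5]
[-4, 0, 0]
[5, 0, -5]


Since M is real symmetric, all three eigenvalues are real; they are the roots of det(λI − M) = λ³ − (tr M) λ² + s λ − det M, where s is the sum of the principal 2×2 minors.
tr M = 0 + 0 + (-5) = -5.
s = (0·0 − (-4)²) + (0·(-5) − 5²) + (0·(-5) − 0²) = -16 + (-25) + 0 = -41.
det M (expand along row 1) = 0·0 − (-4)·20 + 5·0 = 80.
Characteristic polynomial: λ³ + 5λ² − 41λ − 80 = 0.
Substitute λ = y + (tr M)/3 = y − 1.666667 to remove the quadratic term: y³ + p·y + q = 0 with p = s − (tr M)²/3 = -49.333333 and q = −2(tr M)³/27 + (tr M)·s/3 − det M = -2.407407.
Three real roots ⇒ use the trigonometric (Viète) form: r = 2√(−p/3) = 8.110350, φ = arccos(3q/(p·r)) = arccos(0.018051) = 1.552745 rad.
y_k = r·cos(φ/3 − 2πk/3) for k = 0, 1, 2 gives y = 7.048043, -0.048801, -6.999241.
λ_k = y_k − 1.666667 gives λ = 5.3814, -1.7155, -8.6659 (check: the sum is -5.0000 = tr M).

Eigenvalues sorted in increasing order: [-8.6659, -1.7155, 5.3814].


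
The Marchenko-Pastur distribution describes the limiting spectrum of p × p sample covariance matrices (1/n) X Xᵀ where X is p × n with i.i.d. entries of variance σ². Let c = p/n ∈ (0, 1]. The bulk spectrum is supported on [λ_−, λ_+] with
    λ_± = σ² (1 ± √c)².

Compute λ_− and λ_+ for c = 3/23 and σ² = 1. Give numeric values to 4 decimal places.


c = 3/23 = 0.130435; √c = 0.361158.
λ_− = σ² (1 − √c)² = 1 · (1 − 0.361158)² = 1 · (0.638842)² = 0.408120.
λ_+ = σ² (1 + √c)² = 1 · (1 + 0.361158)² = 1 · (1.361158)² = 1.852750.

Rounded to 4 decimal places: λ_− ≈ 0.4081, λ_+ ≈ 1.8527.


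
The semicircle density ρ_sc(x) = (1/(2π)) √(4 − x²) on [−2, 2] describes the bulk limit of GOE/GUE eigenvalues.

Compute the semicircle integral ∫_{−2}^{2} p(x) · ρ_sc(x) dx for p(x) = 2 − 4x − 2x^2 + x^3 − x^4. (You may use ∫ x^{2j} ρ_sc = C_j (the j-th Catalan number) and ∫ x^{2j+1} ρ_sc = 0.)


Write p(x) = Σ a_i x^i, split into monomials and integrate each against ρ_sc separately.
Using ∫ x^{2j} ρ_sc = C_j = (1/(j+1)) C(2j, j) (Catalan numbers) and ∫ x^{2j+1} ρ_sc = 0 (odd monomials vanish by symmetry):
  i = 0 (even): a_0 · C_{0} = 2 · 1 = 2
  i = 1 (odd): ∫ x^1 ρ_sc = 0 (vanishes)
  i = 2 (even): a_2 · C_{1} = -2 · 1 = -2
  i = 3 (odd): ∫ x^3 ρ_sc = 0 (vanishes)
  i = 4 (even): a_4 · C_{2} = -1 · 2 = -2

Summing the contributions: ∫_{−2}^{2} p(x) ρ_sc(x) dx = 2 + (-2) + (-2) = -2.


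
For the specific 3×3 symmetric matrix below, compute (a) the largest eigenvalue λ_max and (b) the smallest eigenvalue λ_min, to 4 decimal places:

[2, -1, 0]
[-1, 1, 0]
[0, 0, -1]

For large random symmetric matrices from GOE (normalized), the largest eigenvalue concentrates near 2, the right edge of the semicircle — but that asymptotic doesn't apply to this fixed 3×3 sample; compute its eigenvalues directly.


Since M is real symmetric, all three eigenvalues are real; they are the roots of det(λI − M) = λ³ − (tr M) λ² + s λ − det M, where s is the sum of the principal 2×2 minors.
tr M = 2 + 1 + (-1) = 2.
s = (2·1 − (-1)²) + (2·(-1) − 0²) + (1·(-1) − 0²) = 1 + (-2) + (-1) = -2.
det M (expand along row 1) = 2·(-1) − (-1)·1 + 0·0 = -1.
Characteristic polynomial: λ³ − 2λ² − 2λ + 1 = 0.
Substitute λ = y + (tr M)/3 = y + 0.666667 to remove the quadratic term: y³ + p·y + q = 0 with p = s − (tr M)²/3 = -3.333333 and q = −2(tr M)³/27 + (tr M)·s/3 − det M = -0.925926.
Three real roots ⇒ use the trigonometric (Viète) form: r = 2√(−p/3) = 2.108185, φ = arccos(3q/(p·r)) = arccos(0.395285) = 1.164419 rad.
y_k = r·cos(φ/3 − 2πk/3) for k = 0, 1, 2 gives y = 1.951367, -0.284701, -1.666667.
λ_k = y_k + 0.666667 gives λ = 2.6180, 0.3820, -1.0000 (check: the sum is 2.0000 = tr M).

Hence λ_max = 2.6180 and λ_min = -1.0000.


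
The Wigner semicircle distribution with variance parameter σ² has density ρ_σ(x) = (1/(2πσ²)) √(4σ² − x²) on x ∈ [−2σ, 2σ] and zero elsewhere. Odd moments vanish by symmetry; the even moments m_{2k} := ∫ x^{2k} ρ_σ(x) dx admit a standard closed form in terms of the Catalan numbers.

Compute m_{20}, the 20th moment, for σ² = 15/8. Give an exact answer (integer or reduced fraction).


By the scaled semicircle moment identity, m_{2k} = σ^{2k} · C_k with k = 10.
C_10 = (1/(k+1)) · C(2k, k) = (1/11) · C(20, 10) = (1/11) · 184756 = 16796.
σ^{2k} = (σ²)^k = (15/8)^10 = 576650390625/1073741824.

Therefore m_{20} = σ^{20} · C_10 = (576650390625/1073741824) · 16796 = 2421354990234375/268435456.


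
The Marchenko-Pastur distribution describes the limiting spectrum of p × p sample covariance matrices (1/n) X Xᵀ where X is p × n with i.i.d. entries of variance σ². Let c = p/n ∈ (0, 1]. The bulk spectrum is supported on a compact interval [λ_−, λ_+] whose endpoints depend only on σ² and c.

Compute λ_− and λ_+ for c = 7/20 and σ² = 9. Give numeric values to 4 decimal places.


c = 7/20 = 0.350000; √c = 0.591608.
λ_− = σ² (1 − √c)² = 9 · (1 − 0.591608)² = 9 · (0.408392)² = 1.501056.
λ_+ = σ² (1 + √c)² = 9 · (1 + 0.591608)² = 9 · (1.591608)² = 22.798944.

Rounded to 4 decimal places: λ_− ≈ 1.5011, λ_+ ≈ 22.7989.


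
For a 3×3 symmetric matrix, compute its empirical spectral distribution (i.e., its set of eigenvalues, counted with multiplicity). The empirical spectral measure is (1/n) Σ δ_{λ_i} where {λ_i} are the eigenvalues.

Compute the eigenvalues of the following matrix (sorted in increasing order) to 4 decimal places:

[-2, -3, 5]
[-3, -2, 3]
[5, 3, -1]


Since M is real symmetric, all three eigenvalues are real; they are the roots of det(λI − M) = λ³ − (tr M) λ² + s λ − det M, where s is the sum of the principal 2×2 minors.
tr M = -2 + (-2) + (-1) = -5.
s = ((-2)·(-2) − (-3)²) + ((-2)·(-1) − 5²) + ((-2)·(-1) − 3²) = -5 + (-23) + (-7) = -35.
det M (expand along row 1) = (-2)·(-7) − (-3)·(-12) + 5·1 = -17.
Characteristic polynomial: λ³ + 5λ² − 35λ + 17 = 0.
Substitute λ = y + (tr M)/3 = y − 1.666667 to remove the quadratic term: y³ + p·y + q = 0 with p = s − (tr M)²/3 = -43.333333 and q = −2(tr M)³/27 + (tr M)·s/3 − det M = 84.592593.
Three real roots ⇒ use the trigonometric (Viète) form: r = 2√(−p/3) = 7.601170, φ = arccos(3q/(p·r)) = arccos(-0.770462) = 2.450361 rad.
y_k = r·cos(φ/3 − 2πk/3) for k = 0, 1, 2 gives y = 5.203508, 2.196784, -7.400292.
λ_k = y_k − 1.666667 gives λ = 3.5368, 0.5301, -9.0670 (check: the sum is -5.0000 = tr M).

Eigenvalues sorted in increasing order: [-9.0670, 0.5301, 3.5368].


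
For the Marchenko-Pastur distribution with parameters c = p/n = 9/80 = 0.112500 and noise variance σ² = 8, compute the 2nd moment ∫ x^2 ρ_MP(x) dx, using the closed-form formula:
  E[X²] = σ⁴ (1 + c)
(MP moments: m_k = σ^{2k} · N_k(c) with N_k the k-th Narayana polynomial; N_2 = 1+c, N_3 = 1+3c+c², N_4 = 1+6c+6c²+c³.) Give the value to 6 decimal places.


E[X²] = σ⁴ (1 + c) (second MP moment). With σ² = 8 (so σ⁴ = 64) and c = 9/80 = 0.112500: E[X²] = 64 · (1 + 0.112500) = 64 · 1.112500.

So E[X^2] = 71.200000.


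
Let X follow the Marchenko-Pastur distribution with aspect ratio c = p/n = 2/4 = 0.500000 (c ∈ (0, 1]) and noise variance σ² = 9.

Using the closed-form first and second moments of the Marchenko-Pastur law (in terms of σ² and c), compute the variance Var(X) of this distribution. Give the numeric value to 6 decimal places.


Recall the MP moments m_1 = E[X] = σ² and m_2 = E[X²] = σ⁴ (1 + c).
m_1 = E[X] = σ² = 9, so m_1² = 81.
m_2 = E[X²] = σ⁴ (1 + c) = 81 · (1 + 0.500000) = 81 · 1.500000 = 121.500000.
(Note m_2 − m_1² simplifies to c · σ⁴ = 0.500000 · 81.)

Var(X) = m_2 − m_1² = 121.500000 − 81 = 40.500000.


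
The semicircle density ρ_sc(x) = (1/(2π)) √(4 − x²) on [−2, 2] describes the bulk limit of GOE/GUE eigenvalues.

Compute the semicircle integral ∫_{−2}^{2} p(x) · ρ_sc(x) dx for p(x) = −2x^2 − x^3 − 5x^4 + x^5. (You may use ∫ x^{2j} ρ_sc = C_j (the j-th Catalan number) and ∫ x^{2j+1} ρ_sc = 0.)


Write p(x) = Σ a_i x^i, split into monomials and integrate each against ρ_sc separately.
Using ∫ x^{2j} ρ_sc = C_j = (1/(j+1)) C(2j, j) (Catalan numbers) and ∫ x^{2j+1} ρ_sc = 0 (odd monomials vanish by symmetry):
  i = 2 (even): a_2 · C_{1} = -2 · 1 = -2
  i = 3 (odd): ∫ x^3 ρ_sc = 0 (vanishes)
  i = 4 (even): a_4 · C_{2} = -5 · 2 = -10
  i = 5 (odd): ∫ x^5 ρ_sc = 0 (vanishes)

Summing the contributions: ∫_{−2}^{2} p(x) ρ_sc(x) dx = (-2) + (-10) = -12.


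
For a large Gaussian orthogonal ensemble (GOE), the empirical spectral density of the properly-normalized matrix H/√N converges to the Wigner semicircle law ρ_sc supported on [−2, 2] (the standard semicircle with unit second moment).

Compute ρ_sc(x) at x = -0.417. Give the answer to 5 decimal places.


ρ_sc(x) = (1/(2π)) √(4 − x²). With x = -0.417:
  4 − x² = 4 − (-0.417)² = 4 − 0.173889 = 3.826111.
  √(4 − x²) = 1.956045.
  1/(2π) = 0.159155.
  ρ_sc(-0.417) = 0.159155 · 1.956045 = 0.311314.

Rounded to 5 decimal places: ρ_sc(-0.417) ≈ 0.31131.


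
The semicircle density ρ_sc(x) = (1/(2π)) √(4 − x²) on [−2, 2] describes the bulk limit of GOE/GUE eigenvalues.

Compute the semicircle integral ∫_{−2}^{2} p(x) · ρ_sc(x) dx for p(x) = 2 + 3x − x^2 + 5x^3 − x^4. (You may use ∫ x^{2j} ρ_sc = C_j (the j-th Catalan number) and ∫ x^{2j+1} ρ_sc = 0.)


Write p(x) = Σ a_i x^i, split into monomials and integrate each against ρ_sc separately.
Using ∫ x^{2j} ρ_sc = C_j = (1/(j+1)) C(2j, j) (Catalan numbers) and ∫ x^{2j+1} ρ_sc = 0 (odd monomials vanish by symmetry):
  i = 0 (even): a_0 · C_{0} = 2 · 1 = 2
  i = 1 (odd): ∫ x^1 ρ_sc = 0 (vanishes)
  i = 2 (even): a_2 · C_{1} = -1 · 1 = -1
  i = 3 (odd): ∫ x^3 ρ_sc = 0 (vanishes)
  i = 4 (even): a_4 · C_{2} = -1 · 2 = -2

Summing the contributions: ∫_{−2}^{2} p(x) ρ_sc(x) dx = 2 + (-1) + (-2) = -1.


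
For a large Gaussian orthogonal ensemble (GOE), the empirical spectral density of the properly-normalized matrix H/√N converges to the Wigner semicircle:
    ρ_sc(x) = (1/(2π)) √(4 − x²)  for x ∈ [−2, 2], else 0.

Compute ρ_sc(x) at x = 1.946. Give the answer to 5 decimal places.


ρ_sc(x) = (1/(2π)) √(4 − x²). With x = 1.946:
  4 − x² = 4 − (1.946)² = 4 − 3.786916 = 0.213084.
  √(4 − x²) = 0.461610.
  1/(2π) = 0.159155.
  ρ_sc(1.946) = 0.159155 · 0.461610 = 0.073468.

Rounded to 5 decimal places: ρ_sc(1.946) ≈ 0.07347.


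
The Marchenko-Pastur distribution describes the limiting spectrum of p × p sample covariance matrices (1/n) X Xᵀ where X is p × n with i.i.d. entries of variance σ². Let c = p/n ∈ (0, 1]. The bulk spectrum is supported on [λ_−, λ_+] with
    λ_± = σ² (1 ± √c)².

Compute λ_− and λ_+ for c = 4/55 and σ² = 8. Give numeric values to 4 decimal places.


c = 4/55 = 0.072727; √c = 0.269680.
λ_− = σ² (1 − √c)² = 8 · (1 − 0.269680)² = 8 · (0.730320)² = 4.266939.
λ_+ = σ² (1 + √c)² = 8 · (1 + 0.269680)² = 8 · (1.269680)² = 12.896697.

Rounded to 4 decimal places: λ_− ≈ 4.2669, λ_+ ≈ 12.8967.


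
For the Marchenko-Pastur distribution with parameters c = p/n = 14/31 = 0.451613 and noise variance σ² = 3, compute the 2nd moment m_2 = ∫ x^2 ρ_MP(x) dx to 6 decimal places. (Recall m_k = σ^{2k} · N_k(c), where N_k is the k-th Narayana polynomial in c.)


E[X²] = σ⁴ (1 + c) (second MP moment). With σ² = 3 (so σ⁴ = 9) and c = 14/31 = 0.451613: E[X²] = 9 · (1 + 0.451613) = 9 · 1.451613.

So E[X^2] = 13.064516.


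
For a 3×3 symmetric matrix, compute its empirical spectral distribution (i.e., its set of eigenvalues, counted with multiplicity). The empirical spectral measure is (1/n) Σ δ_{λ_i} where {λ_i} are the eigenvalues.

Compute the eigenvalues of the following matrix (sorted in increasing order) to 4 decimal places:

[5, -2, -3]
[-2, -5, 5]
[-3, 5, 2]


Since M is real symmetric, all three eigenvalues are real; they are the roots of det(λI − M) = λ³ − (tr M) λ² + s λ − det M, where s is the sum of the principal 2×2 minors.
tr M = 5 + (-5) + 2 = 2.
s = (5·(-5) − (-2)²) + (5·2 − (-3)²) + ((-5)·2 − 5²) = -29 + 1 + (-35) = -63.
det M (expand along row 1) = 5·(-35) − (-2)·11 + (-3)·(-25) = -78.
Characteristic polynomial: λ³ − 2λ² − 63λ + 78 = 0.
Substitute λ = y + (tr M)/3 = y + 0.666667 to remove the quadratic term: y³ + p·y + q = 0 with p = s − (tr M)²/3 = -64.333333 and q = −2(tr M)³/27 + (tr M)·s/3 − det M = 35.407407.
Three real roots ⇒ use the trigonometric (Viète) form: r = 2√(−p/3) = 9.261629, φ = arccos(3q/(p·r)) = arccos(-0.178276) = 1.750030 rad.
y_k = r·cos(φ/3 − 2πk/3) for k = 0, 1, 2 gives y = 7.729994, 0.553003, -8.282997.
λ_k = y_k + 0.666667 gives λ = 8.3967, 1.2197, -7.6163 (check: the sum is 2.0000 = tr M).

Eigenvalues sorted in increasing order: [-7.6163, 1.2197, 8.3967].


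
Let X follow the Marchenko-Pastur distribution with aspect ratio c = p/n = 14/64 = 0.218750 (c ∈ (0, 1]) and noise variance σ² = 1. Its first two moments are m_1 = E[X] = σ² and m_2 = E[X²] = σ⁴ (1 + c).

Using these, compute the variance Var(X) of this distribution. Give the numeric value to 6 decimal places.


m_1 = E[X] = σ² = 1, so m_1² = 1.
m_2 = E[X²] = σ⁴ (1 + c) = 1 · (1 + 0.218750) = 1 · 1.218750 = 1.218750.
(Note m_2 − m_1² simplifies to c · σ⁴ = 0.218750 · 1.)

Var(X) = m_2 − m_1² = 1.218750 − 1 = 0.218750.


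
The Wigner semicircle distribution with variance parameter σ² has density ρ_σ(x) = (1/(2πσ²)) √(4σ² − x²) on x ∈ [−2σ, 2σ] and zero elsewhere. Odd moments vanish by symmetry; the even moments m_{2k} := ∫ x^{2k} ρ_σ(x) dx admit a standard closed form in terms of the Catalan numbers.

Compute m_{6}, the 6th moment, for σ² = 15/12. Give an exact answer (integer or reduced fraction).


By the scaled semicircle moment identity, m_{2k} = σ^{2k} · C_k with k = 3.
C_3 = (1/(k+1)) · C(2k, k) = (1/4) · C(6, 3) = (1/4) · 20 = 5.
σ^{2k} = (σ²)^k = (15/12)^3 = 125/64.

Therefore m_{6} = σ^{6} · C_3 = (125/64) · 5 = 625/64.


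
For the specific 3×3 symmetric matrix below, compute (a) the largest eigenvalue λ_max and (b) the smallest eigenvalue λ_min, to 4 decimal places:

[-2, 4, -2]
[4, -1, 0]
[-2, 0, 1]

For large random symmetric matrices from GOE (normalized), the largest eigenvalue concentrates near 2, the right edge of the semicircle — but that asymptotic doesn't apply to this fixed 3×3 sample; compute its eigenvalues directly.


Since M is real symmetric, all three eigenvalues are real; they are the roots of det(λI − M) = λ³ − (tr M) λ² + s λ − det M, where s is the sum of the principal 2×2 minors.
tr M = -2 + (-1) + 1 = -2.
s = ((-2)·(-1) − 4²) + ((-2)·1 − (-2)²) + ((-1)·1 − 0²) = -14 + (-6) + (-1) = -21.
det M (expand along row 1) = (-2)·(-1) − 4·4 + (-2)·(-2) = -10.
Characteristic polynomial: λ³ + 2λ² − 21λ + 10 = 0.
Substitute λ = y + (tr M)/3 = y − 0.666667 to remove the quadratic term: y³ + p·y + q = 0 with p = s − (tr M)²/3 = -22.333333 and q = −2(tr M)³/27 + (tr M)·s/3 − det M = 24.592593.
Three real roots ⇒ use the trigonometric (Viète) form: r = 2√(−p/3) = 5.456902, φ = arccos(3q/(p·r)) = arccos(-0.605377) = 2.221036 rad.
y_k = r·cos(φ/3 − 2πk/3) for k = 0, 1, 2 gives y = 4.028480, 1.173525, -5.202005.
λ_k = y_k − 0.666667 gives λ = 3.3618, 0.5069, -5.8687 (check: the sum is -2.0000 = tr M).

Hence λ_max = 3.3618 and λ_min = -5.8687.


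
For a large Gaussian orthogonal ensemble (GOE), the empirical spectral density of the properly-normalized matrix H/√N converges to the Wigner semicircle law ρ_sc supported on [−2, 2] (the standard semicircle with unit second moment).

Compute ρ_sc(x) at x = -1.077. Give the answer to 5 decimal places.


ρ_sc(x) = (1/(2π)) √(4 − x²). With x = -1.077:
  4 − x² = 4 − (-1.077)² = 4 − 1.159929 = 2.840071.
  √(4 − x²) = 1.685251.
  1/(2π) = 0.159155.
  ρ_sc(-1.077) = 0.159155 · 1.685251 = 0.268216.

Rounded to 5 decimal places: ρ_sc(-1.077) ≈ 0.26822.


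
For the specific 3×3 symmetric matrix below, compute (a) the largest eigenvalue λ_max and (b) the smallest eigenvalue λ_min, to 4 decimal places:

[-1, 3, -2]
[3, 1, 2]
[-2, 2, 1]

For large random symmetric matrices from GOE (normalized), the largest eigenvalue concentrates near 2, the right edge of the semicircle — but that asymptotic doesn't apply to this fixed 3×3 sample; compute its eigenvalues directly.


Since M is real symmetric, all three eigenvalues are real; they are the roots of det(λI − M) = λ³ − (tr M) λ² + s λ − det M, where s is the sum of the principal 2×2 minors.
tr M = -1 + 1 + 1 = 1.
s = ((-1)·1 − 3²) + ((-1)·1 − (-2)²) + (1·1 − 2²) = -10 + (-5) + (-3) = -18.
det M (expand along row 1) = (-1)·(-3) − 3·7 + (-2)·8 = -34.
Characteristic polynomial: λ³ − λ² − 18λ + 34 = 0.
Substitute λ = y + (tr M)/3 = y + 0.333333 to remove the quadratic term: y³ + p·y + q = 0 with p = s − (tr M)²/3 = -18.333333 and q = −2(tr M)³/27 + (tr M)·s/3 − det M = 27.925926.
Three real roots ⇒ use the trigonometric (Viète) form: r = 2√(−p/3) = 4.944132, φ = arccos(3q/(p·r)) = arccos(-0.924267) = 2.749907 rad.
y_k = r·cos(φ/3 − 2πk/3) for k = 0, 1, 2 gives y = 3.008472, 1.893580, -4.902052.
λ_k = y_k + 0.333333 gives λ = 3.3418, 2.2269, -4.5687 (check: the sum is 1.0000 = tr M).

Hence λ_max = 3.3418 and λ_min = -4.5687.


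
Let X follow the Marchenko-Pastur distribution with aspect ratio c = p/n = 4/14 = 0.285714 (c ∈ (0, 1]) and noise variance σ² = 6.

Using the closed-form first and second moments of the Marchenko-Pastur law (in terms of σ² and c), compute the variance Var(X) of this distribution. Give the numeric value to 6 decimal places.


Recall the MP moments m_1 = E[X] = σ² and m_2 = E[X²] = σ⁴ (1 + c).
m_1 = E[X] = σ² = 6, so m_1² = 36.
m_2 = E[X²] = σ⁴ (1 + c) = 36 · (1 + 0.285714) = 36 · 1.285714 = 46.285714.
(Note m_2 − m_1² simplifies to c · σ⁴ = 0.285714 · 36.)

Var(X) = m_2 − m_1² = 46.285714 − 36 = 10.285714.


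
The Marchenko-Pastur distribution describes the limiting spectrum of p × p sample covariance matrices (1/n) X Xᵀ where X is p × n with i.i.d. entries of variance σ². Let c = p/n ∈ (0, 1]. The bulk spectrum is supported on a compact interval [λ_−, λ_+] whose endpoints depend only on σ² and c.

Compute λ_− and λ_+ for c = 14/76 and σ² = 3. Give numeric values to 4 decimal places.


c = 14/76 = 0.184211; √c = 0.429198.
λ_− = σ² (1 − √c)² = 3 · (1 − 0.429198)² = 3 · (0.570802)² = 0.977446.
λ_+ = σ² (1 + √c)² = 3 · (1 + 0.429198)² = 3 · (1.429198)² = 6.127817.

Rounded to 4 decimal places: λ_− ≈ 0.9774, λ_+ ≈ 6.1278.


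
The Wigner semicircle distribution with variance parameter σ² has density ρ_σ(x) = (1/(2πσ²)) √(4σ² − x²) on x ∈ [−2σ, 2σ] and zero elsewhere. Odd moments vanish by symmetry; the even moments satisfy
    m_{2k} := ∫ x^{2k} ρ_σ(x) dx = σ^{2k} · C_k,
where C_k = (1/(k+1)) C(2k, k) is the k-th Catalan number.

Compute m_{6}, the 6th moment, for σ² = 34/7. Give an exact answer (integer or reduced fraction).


By the scaled semicircle moment identity, m_{2k} = σ^{2k} · C_k with k = 3.
C_3 = (1/(k+1)) · C(2k, k) = (1/4) · C(6, 3) = (1/4) · 20 = 5.
σ^{2k} = (σ²)^k = (34/7)^3 = 39304/343.

Therefore m_{6} = σ^{6} · C_3 = (39304/343) · 5 = 196520/343.


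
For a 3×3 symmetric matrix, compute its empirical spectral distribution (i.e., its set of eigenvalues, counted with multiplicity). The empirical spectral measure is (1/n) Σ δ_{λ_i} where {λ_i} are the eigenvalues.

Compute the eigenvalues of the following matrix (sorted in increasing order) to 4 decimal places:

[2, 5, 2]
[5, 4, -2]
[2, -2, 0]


Since M is real symmetric, all three eigenvalues are real; they are the roots of det(λI − M) = λ³ − (tr M) λ² + s λ − det M, where s is the sum of the principal 2×2 minors.
tr M = 2 + 4 + 0 = 6.
s = (2·4 − 5²) + (2·0 − 2²) + (4·0 − (-2)²) = -17 + (-4) + (-4) = -25.
det M (expand along row 1) = 2·(-4) − 5·4 + 2·(-18) = -64.
Characteristic polynomial: λ³ − 6λ² − 25λ + 64 = 0.
Substitute λ = y + (tr M)/3 = y + 2.000000 to remove the quadratic term: y³ + p·y + q = 0 with p = s − (tr M)²/3 = -37.000000 and q = −2(tr M)³/27 + (tr M)·s/3 − det M = -2.000000.
Three real roots ⇒ use the trigonometric (Viète) form: r = 2√(−p/3) = 7.023769, φ = arccos(3q/(p·r)) = arccos(0.023088) = 1.547707 rad.
y_k = r·cos(φ/3 − 2πk/3) for k = 0, 1, 2 gives y = 6.109612, -0.054058, -6.055553.
λ_k = y_k + 2.000000 gives λ = 8.1096, 1.9459, -4.0556 (check: the sum is 6.0000 = tr M).

Eigenvalues sorted in increasing order: [-4.0556, 1.9459, 8.1096].


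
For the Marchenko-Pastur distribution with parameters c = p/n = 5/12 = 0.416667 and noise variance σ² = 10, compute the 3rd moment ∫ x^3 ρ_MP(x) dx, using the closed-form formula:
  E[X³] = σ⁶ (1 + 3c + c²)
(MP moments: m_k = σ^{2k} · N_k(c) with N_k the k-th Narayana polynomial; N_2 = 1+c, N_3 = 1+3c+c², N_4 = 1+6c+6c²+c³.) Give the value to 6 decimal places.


E[X³] = σ⁶ (1 + 3c + c²) (third MP moment). With σ² = 10 (so σ⁶ = 1000) and c = 5/12 = 0.416667: E[X³] = 1000 · (1 + 3·0.416667 + (0.416667)²) = 1000 · 2.423611.

So E[X^3] = 2423.611111.


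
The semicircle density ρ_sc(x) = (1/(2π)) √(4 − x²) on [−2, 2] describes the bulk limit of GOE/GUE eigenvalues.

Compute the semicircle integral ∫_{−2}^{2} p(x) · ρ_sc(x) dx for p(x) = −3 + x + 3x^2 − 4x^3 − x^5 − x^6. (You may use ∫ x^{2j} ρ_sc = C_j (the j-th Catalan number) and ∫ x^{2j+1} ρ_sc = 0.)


Write p(x) = Σ a_i x^i, split into monomials and integrate each against ρ_sc separately.
Using ∫ x^{2j} ρ_sc = C_j = (1/(j+1)) C(2j, j) (Catalan numbers) and ∫ x^{2j+1} ρ_sc = 0 (odd monomials vanish by symmetry):
  i = 0 (even): a_0 · C_{0} = -3 · 1 = -3
  i = 1 (odd): ∫ x^1 ρ_sc = 0 (vanishes)
  i = 2 (even): a_2 · C_{1} = 3 · 1 = 3
  i = 3 (odd): ∫ x^3 ρ_sc = 0 (vanishes)
  i = 5 (odd): ∫ x^5 ρ_sc = 0 (vanishes)
  i = 6 (even): a_6 · C_{3} = -1 · 5 = -5

Summing the contributions: ∫_{−2}^{2} p(x) ρ_sc(x) dx = (-3) + 3 + (-5) = -5.


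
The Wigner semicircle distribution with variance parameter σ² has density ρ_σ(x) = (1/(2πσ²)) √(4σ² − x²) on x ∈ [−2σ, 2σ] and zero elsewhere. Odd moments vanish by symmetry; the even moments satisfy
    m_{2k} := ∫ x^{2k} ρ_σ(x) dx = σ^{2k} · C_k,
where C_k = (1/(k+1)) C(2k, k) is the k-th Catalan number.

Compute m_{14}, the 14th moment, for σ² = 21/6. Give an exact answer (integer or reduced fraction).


By the scaled semicircle moment identity, m_{2k} = σ^{2k} · C_k with k = 7.
C_7 = (1/(k+1)) · C(2k, k) = (1/8) · C(14, 7) = (1/8) · 3432 = 429.
σ^{2k} = (σ²)^k = (21/6)^7 = 823543/128.

Therefore m_{14} = σ^{14} · C_7 = (823543/128) · 429 = 353299947/128.


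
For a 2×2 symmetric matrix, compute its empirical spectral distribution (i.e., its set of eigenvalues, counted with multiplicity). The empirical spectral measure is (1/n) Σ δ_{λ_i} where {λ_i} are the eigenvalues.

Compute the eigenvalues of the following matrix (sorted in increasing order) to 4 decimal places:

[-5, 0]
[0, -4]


Since M is real symmetric, both eigenvalues are real; they are the roots of det(λI − M) = λ² − (tr M) λ + det M.
tr M = -5 + (-4) = -9.
det M = (-5)·(-4) − 0² = 20 − 0 = 20.
Characteristic polynomial: λ² + 9λ + 20 = 0.
Discriminant Δ = (tr M)² − 4·det M = 81 − 80 = 1; √Δ = 1.000000.
λ = (tr M ± √Δ)/2 = (-9 ± 1.000000)/2, giving (tr M − √Δ)/2 = -5.0000 and (tr M + √Δ)/2 = -4.0000.

Eigenvalues sorted in increasing order: [-5.0000, -4.0000].


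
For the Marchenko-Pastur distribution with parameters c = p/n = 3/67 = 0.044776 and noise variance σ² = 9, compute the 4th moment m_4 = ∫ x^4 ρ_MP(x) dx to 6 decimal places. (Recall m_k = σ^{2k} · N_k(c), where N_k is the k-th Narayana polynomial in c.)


E[X⁴] = σ⁸ (1 + 6c + 6c² + c³) (fourth MP moment). With σ² = 9 (so σ⁸ = 6561) and c = 3/67 = 0.044776: E[X⁴] = 6561 · (1 + 6·0.044776 + 6·(0.044776)² + (0.044776)³) = 6561 · 1.280776.

So E[X^4] = 8403.170636.


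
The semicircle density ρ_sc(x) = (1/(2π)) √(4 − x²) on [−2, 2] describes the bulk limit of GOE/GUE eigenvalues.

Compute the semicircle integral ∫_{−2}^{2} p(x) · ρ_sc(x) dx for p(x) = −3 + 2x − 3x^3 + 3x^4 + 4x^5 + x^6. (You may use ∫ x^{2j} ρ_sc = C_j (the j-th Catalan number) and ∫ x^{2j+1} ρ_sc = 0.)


Write p(x) = Σ a_i x^i, split into monomials and integrate each against ρ_sc separately.
Using ∫ x^{2j} ρ_sc = C_j = (1/(j+1)) C(2j, j) (Catalan numbers) and ∫ x^{2j+1} ρ_sc = 0 (odd monomials vanish by symmetry):
  i = 0 (even): a_0 · C_{0} = -3 · 1 = -3
  i = 1 (odd): ∫ x^1 ρ_sc = 0 (vanishes)
  i = 3 (odd): ∫ x^3 ρ_sc = 0 (vanishes)
  i = 4 (even): a_4 · C_{2} = 3 · 2 = 6
  i = 5 (odd): ∫ x^5 ρ_sc = 0 (vanishes)
  i = 6 (even): a_6 · C_{3} = 1 · 5 = 5

Summing the contributions: ∫_{−2}^{2} p(x) ρ_sc(x) dx = (-3) + 6 + 5 = 8.


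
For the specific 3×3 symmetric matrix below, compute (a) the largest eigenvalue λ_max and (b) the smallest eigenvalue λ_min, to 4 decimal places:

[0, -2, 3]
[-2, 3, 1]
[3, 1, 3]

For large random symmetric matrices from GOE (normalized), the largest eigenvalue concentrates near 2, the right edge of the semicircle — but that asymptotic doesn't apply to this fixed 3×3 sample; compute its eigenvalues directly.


Since M is real symmetric, all three eigenvalues are real; they are the roots of det(λI − M) = λ³ − (tr M) λ² + s λ − det M, where s is the sum of the principal 2×2 minors.
tr M = 0 + 3 + 3 = 6.
s = (0·3 − (-2)²) + (0·3 − 3²) + (3·3 − 1²) = -4 + (-9) + 8 = -5.
det M (expand along row 1) = 0·8 − (-2)·(-9) + 3·(-11) = -51.
Characteristic polynomial: λ³ − 6λ² − 5λ + 51 = 0.
Substitute λ = y + (tr M)/3 = y + 2.000000 to remove the quadratic term: y³ + p·y + q = 0 with p = s − (tr M)²/3 = -17.000000 and q = −2(tr M)³/27 + (tr M)·s/3 − det M = 25.000000.
Three real roots ⇒ use the trigonometric (Viète) form: r = 2√(−p/3) = 4.760952, φ = arccos(3q/(p·r)) = arccos(-0.926656) = 2.756213 rad.
y_k = r·cos(φ/3 − 2πk/3) for k = 0, 1, 2 gives y = 2.889060, 1.832664, -4.721724.
λ_k = y_k + 2.000000 gives λ = 4.8891, 3.8327, -2.7217 (check: the sum is 6.0000 = tr M).

Hence λ_max = 4.8891 and λ_min = -2.7217.


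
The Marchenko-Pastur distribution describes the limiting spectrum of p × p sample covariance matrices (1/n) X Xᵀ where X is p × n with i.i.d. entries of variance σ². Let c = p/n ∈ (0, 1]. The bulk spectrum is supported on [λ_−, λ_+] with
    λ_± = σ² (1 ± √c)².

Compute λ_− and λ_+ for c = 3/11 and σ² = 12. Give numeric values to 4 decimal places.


c = 3/11 = 0.272727; √c = 0.522233.
λ_− = σ² (1 − √c)² = 12 · (1 − 0.522233)² = 12 · (0.477767)² = 2.739136.
λ_+ = σ² (1 + √c)² = 12 · (1 + 0.522233)² = 12 · (1.522233)² = 27.806319.

Rounded to 4 decimal places: λ_− ≈ 2.7391, λ_+ ≈ 27.8063.


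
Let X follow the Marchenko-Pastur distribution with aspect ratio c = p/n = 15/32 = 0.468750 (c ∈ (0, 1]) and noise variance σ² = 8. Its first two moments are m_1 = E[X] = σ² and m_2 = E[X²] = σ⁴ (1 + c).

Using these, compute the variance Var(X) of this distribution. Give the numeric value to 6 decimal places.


m_1 = E[X] = σ² = 8, so m_1² = 64.
m_2 = E[X²] = σ⁴ (1 + c) = 64 · (1 + 0.468750) = 64 · 1.468750 = 94.000000.
(Note m_2 − m_1² simplifies to c · σ⁴ = 0.468750 · 64.)

Var(X) = m_2 − m_1² = 94.000000 − 64 = 30.000000.


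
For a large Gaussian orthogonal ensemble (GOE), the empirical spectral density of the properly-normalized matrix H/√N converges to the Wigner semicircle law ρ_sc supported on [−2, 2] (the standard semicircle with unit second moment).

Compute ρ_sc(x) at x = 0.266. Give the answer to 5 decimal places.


ρ_sc(x) = (1/(2π)) √(4 − x²). With x = 0.266:
  4 − x² = 4 − (0.266)² = 4 − 0.070756 = 3.929244.
  √(4 − x²) = 1.982232.
  1/(2π) = 0.159155.
  ρ_sc(0.266) = 0.159155 · 1.982232 = 0.315482.

Rounded to 5 decimal places: ρ_sc(0.266) ≈ 0.31548.


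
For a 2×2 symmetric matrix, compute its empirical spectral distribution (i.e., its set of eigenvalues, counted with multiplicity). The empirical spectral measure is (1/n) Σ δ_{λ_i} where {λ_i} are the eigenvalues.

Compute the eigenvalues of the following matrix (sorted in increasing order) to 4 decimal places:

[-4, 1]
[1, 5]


Since M is real symmetric, both eigenvalues are real; they are the roots of det(λI − M) = λ² − (tr M) λ + det M.
tr M = -4 + 5 = 1.
det M = (-4)·5 − 1² = -20 − 1 = -21.
Characteristic polynomial: λ² − λ − 21 = 0.
Discriminant Δ = (tr M)² − 4·det M = 1 − (-84) = 85; √Δ = 9.219544.
λ = (tr M ± √Δ)/2 = (1 ± 9.219544)/2, giving (tr M − √Δ)/2 = -4.1098 and (tr M + √Δ)/2 = 5.1098.

Eigenvalues sorted in increasing order: [-4.1098, 5.1098].


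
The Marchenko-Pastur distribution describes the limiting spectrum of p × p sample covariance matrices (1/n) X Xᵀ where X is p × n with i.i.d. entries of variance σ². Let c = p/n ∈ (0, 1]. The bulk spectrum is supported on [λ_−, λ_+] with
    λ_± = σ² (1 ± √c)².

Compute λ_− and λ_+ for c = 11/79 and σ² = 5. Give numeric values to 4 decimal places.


c = 11/79 = 0.139241; √c = 0.373149.
λ_− = σ² (1 − √c)² = 5 · (1 − 0.373149)² = 5 · (0.626851)² = 1.964708.
λ_+ = σ² (1 + √c)² = 5 · (1 + 0.373149)² = 5 · (1.373149)² = 9.427697.

Rounded to 4 decimal places: λ_− ≈ 1.9647, λ_+ ≈ 9.4277.


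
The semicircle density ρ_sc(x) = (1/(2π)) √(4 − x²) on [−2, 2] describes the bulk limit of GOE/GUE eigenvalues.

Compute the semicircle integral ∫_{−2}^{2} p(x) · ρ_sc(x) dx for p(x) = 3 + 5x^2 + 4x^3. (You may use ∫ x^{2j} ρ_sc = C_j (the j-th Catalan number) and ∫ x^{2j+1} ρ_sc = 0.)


Write p(x) = Σ a_i x^i, split into monomials and integrate each against ρ_sc separately.
Using ∫ x^{2j} ρ_sc = C_j = (1/(j+1)) C(2j, j) (Catalan numbers) and ∫ x^{2j+1} ρ_sc = 0 (odd monomials vanish by symmetry):
  i = 0 (even): a_0 · C_{0} = 3 · 1 = 3
  i = 2 (even): a_2 · C_{1} = 5 · 1 = 5
  i = 3 (odd): ∫ x^3 ρ_sc = 0 (vanishes)

Summing the contributions: ∫_{−2}^{2} p(x) ρ_sc(x) dx = 3 + 5 = 8.


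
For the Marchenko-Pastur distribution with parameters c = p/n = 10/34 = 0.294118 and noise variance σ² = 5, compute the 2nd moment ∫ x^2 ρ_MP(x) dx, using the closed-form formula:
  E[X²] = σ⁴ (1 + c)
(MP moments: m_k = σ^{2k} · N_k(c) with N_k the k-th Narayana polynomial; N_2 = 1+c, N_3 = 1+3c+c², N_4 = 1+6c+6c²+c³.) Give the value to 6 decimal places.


E[X²] = σ⁴ (1 + c) (second MP moment). With σ² = 5 (so σ⁴ = 25) and c = 10/34 = 0.294118: E[X²] = 25 · (1 + 0.294118) = 25 · 1.294118.

So E[X^2] = 32.352941.


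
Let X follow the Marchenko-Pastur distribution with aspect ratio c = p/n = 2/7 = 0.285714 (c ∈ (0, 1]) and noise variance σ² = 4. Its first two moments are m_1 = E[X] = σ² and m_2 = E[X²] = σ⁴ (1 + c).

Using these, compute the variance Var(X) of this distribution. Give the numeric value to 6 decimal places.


m_1 = E[X] = σ² = 4, so m_1² = 16.
m_2 = E[X²] = σ⁴ (1 + c) = 16 · (1 + 0.285714) = 16 · 1.285714 = 20.571429.
(Note m_2 − m_1² simplifies to c · σ⁴ = 0.285714 · 16.)

Var(X) = m_2 − m_1² = 20.571429 − 16 = 4.571429.


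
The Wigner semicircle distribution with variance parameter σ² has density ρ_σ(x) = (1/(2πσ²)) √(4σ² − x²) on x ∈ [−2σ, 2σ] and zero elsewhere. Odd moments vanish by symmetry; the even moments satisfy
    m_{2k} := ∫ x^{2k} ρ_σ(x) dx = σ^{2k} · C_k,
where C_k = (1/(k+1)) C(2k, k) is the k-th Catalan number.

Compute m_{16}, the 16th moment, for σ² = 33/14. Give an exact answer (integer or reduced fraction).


By the scaled semicircle moment identity, m_{2k} = σ^{2k} · C_k with k = 8.
C_8 = (1/(k+1)) · C(2k, k) = (1/9) · C(16, 8) = (1/9) · 12870 = 1430.
σ^{2k} = (σ²)^k = (33/14)^8 = 1406408618241/1475789056.

Therefore m_{16} = σ^{16} · C_8 = (1406408618241/1475789056) · 1430 = 1005582162042315/737894528.


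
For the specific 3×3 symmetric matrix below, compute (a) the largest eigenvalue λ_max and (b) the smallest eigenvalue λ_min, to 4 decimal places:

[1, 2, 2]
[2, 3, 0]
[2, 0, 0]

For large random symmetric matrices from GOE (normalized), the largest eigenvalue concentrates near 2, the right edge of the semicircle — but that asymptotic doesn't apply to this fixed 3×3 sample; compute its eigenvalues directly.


Since M is real symmetric, all three eigenvalues are real; they are the roots of det(λI − M) = λ³ − (tr M) λ² + s λ − det M, where s is the sum of the principal 2×2 minors.
tr M = 1 + 3 + 0 = 4.
s = (1·3 − 2²) + (1·0 − 2²) + (3·0 − 0²) = -1 + (-4) + 0 = -5.
det M (expand along row 1) = 1·0 − 2·0 + 2·(-6) = -12.
Characteristic polynomial: λ³ − 4λ² − 5λ + 12 = 0.
Substitute λ = y + (tr M)/3 = y + 1.333333 to remove the quadratic term: y³ + p·y + q = 0 with p = s − (tr M)²/3 = -10.333333 and q = −2(tr M)³/27 + (tr M)·s/3 − det M = 0.592593.
Three real roots ⇒ use the trigonometric (Viète) form: r = 2√(−p/3) = 3.711843, φ = arccos(3q/(p·r)) = arccos(-0.046350) = 1.617163 rad.
y_k = r·cos(φ/3 − 2πk/3) for k = 0, 1, 2 gives y = 3.185483, 0.057366, -3.242849.
λ_k = y_k + 1.333333 gives λ = 4.5188, 1.3907, -1.9095 (check: the sum is 4.0000 = tr M).

Hence λ_max = 4.5188 and λ_min = -1.9095.
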